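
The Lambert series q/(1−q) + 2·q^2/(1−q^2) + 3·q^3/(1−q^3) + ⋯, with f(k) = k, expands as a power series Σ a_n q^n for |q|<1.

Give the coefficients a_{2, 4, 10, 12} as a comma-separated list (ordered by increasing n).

3, 7, 18, 28

[q^2] f(2)=2,f(1)=1 ⇒ 3
n=4: 4·1 2·2 1·4  f→[4+2+1]=7
q^10  k|10↦f(k): 10:10 5:5 2:2 1:1  a_10=18
n=12: 1·12 2·6 3·4 4·3 6·2 12·1  f→[1+2+3+4+6+12]=28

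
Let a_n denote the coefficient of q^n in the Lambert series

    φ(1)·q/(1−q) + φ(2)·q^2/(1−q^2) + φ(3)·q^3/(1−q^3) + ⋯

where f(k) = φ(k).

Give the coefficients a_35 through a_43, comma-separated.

[q^35] φ(35)=24,φ(7)=6,φ(5)=4,φ(1)=1 ⇒ 35
q^36  k|36↦φ(k): 36:12 18:6 12:4 9:6 6:2 4:2 3:2 2:1 1:1  a_36=36
n=37: 37·1 1·37  φ→[36+1]=37
d|38:{1,2,19,38}  Σφ=1+1+18+18=38
[q^39] φ(39)=24,φ(13)=12,φ(3)=2,φ(1)=1 ⇒ 39
n=40: 40·1 20·2 10·4 8·5 5·8 4·10 2·20 1·40  φ→[16+8+4+4+4+2+1+1]=40
n=41: 41·1 1·41  φ→[40+1]=41
[q^42] φ(1)=1,φ(2)=1,φ(3)=2,φ(6)=2,φ(7)=6,φ(14)=6,φ(21)=12,φ(42)=12 ⇒ 42
q^43  k|43↦φ(k): 43:42 1:1  a_43=43

35, 36, 37, 38, 39, 40, 41, 42, 43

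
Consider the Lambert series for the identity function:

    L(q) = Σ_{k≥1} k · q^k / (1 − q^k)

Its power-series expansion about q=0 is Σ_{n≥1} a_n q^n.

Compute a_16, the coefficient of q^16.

a_16 = 31

d|16:{1,2,4,8,16}  Σf=1+2+4+8+16=31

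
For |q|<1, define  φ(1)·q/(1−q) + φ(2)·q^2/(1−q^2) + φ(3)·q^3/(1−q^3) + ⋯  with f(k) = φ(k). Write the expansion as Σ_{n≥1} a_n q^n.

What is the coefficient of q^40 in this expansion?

n=40: 1·40 2·20 4·10 5·8 8·5 10·4 20·2 40·1  φ→[1+1+2+4+4+4+8+16]=40

a_40 = 40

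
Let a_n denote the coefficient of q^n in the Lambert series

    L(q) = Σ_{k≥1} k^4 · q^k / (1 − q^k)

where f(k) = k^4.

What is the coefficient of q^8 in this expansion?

a_8 = 4369

q^8  k|8↦f(k): 1:1 2:16 4:256 8:4096  a_8=4369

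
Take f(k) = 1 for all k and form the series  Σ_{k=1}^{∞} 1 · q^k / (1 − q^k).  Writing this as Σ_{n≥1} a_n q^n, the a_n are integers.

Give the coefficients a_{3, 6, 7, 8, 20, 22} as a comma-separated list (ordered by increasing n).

d|3:{3,1}  Σf=1+1=2
n=6: 6·1 3·2 2·3 1·6  f→[1+1+1+1]=4
[q^7] f(1)=1,f(7)=1 ⇒ 2
n=8: 8·1 4·2 2·4 1·8  f→[1+1+1+1]=4
q^20  k|20↦f(k): 20:1 10:1 5:1 4:1 2:1 1:1  a_20=6
n=22: 22·1 11·2 2·11 1·22  f→[1+1+1+1]=4

2, 4, 2, 4, 6, 4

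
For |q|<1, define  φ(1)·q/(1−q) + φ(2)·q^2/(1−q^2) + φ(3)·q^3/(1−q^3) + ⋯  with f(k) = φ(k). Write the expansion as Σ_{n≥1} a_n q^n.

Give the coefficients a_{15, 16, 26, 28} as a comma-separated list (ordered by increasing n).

d|15:{15,5,3,1}  Σφ=8+4+2+1=15
n=16: 1·16 2·8 4·4 8·2 16·1  φ→[1+1+2+4+8]=16
n=26: 1·26 2·13 13·2 26·1  φ→[1+1+12+12]=26
[q^28] φ(28)=12,φ(14)=6,φ(7)=6,φ(4)=2,φ(2)=1,φ(1)=1 ⇒ 28

15, 16, 26, 28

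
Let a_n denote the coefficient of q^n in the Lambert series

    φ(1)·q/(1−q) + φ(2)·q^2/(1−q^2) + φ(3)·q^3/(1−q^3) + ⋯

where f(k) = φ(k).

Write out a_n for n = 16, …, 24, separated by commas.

n=16: 1·16 2·8 4·4 8·2 16·1  φ→[1+1+2+4+8]=16
q^17  k|17↦φ(k): 1:1 17:16  a_17=17
n=18: 1·18 2·9 3·6 6·3 9·2 18·1  φ→[1+1+2+2+6+6]=18
n=19: 19·1 1·19  φ→[18+1]=19
[q^20] φ(20)=8,φ(10)=4,φ(5)=4,φ(4)=2,φ(2)=1,φ(1)=1 ⇒ 20
[q^21] φ(21)=12,φ(7)=6,φ(3)=2,φ(1)=1 ⇒ 21
q^22  k|22↦φ(k): 22:10 11:10 2:1 1:1  a_22=22
d|23:{1,23}  Σφ=1+22=23
[q^24] φ(24)=8,φ(12)=4,φ(8)=4,φ(6)=2,φ(4)=2,φ(3)=2,φ(2)=1,φ(1)=1 ⇒ 24

16, 17, 18, 19, 20, 21, 22, 23, 24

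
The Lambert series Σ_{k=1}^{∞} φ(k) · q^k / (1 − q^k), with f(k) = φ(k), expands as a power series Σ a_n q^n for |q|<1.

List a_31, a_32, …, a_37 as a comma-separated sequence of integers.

q^31  k|31↦φ(k): 1:1 31:30  a_31=31
[q^32] φ(1)=1,φ(2)=1,φ(4)=2,φ(8)=4,φ(16)=8,φ(32)=16 ⇒ 32
d|33:{33,11,3,1}  Σφ=20+10+2+1=33
d|34:{1,2,17,34}  Σφ=1+1+16+16=34
q^35  k|35↦φ(k): 1:1 5:4 7:6 35:24  a_35=35
[q^36] φ(1)=1,φ(2)=1,φ(3)=2,φ(4)=2,φ(6)=2,φ(9)=6,φ(12)=4,φ(18)=6,φ(36)=12 ⇒ 36
[q^37] φ(37)=36,φ(1)=1 ⇒ 37

31, 32, 33, 34, 35, 36, 37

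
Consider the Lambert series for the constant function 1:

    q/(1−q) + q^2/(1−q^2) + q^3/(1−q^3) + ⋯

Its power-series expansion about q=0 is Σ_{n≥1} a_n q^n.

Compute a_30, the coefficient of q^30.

q^30  k|30↦f(k): 30:1 15:1 10:1 6:1 5:1 3:1 2:1 1:1  a_30=8

a_30 = 8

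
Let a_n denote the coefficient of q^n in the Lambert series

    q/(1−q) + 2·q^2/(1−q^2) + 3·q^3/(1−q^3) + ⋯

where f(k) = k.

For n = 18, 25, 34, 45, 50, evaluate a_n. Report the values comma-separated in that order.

[q^18] f(1)=1,f(2)=2,f(3)=3,f(6)=6,f(9)=9,f(18)=18 ⇒ 39
[q^25] f(1)=1,f(5)=5,f(25)=25 ⇒ 31
[q^34] f(34)=34,f(17)=17,f(2)=2,f(1)=1 ⇒ 54
q^45  k|45↦f(k): 45:45 15:15 9:9 5:5 3:3 1:1  a_45=78
n=50: 1·50 2·25 5·10 10·5 25·2 50·1  f→[1+2+5+10+25+50]=93

39, 31, 54, 78, 93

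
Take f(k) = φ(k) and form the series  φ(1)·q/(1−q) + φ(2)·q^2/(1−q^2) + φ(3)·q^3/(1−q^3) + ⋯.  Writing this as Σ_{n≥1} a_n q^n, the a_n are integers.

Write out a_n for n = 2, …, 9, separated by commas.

[q^2] φ(2)=1,φ(1)=1 ⇒ 2
d|3:{3,1}  Σφ=2+1=3
q^4  k|4↦φ(k): 4:2 2:1 1:1  a_4=4
d|5:{5,1}  Σφ=4+1=5
n=6: 1·6 2·3 3·2 6·1  φ→[1+1+2+2]=6
d|7:{1,7}  Σφ=1+6=7
q^8  k|8↦φ(k): 1:1 2:1 4:2 8:4  a_8=8
[q^9] φ(1)=1,φ(3)=2,φ(9)=6 ⇒ 9

2, 3, 4, 5, 6, 7, 8, 9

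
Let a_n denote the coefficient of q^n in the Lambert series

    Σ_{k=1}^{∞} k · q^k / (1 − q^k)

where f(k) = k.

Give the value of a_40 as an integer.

a_40 = 90

n=40: 1·40 2·20 4·10 5·8 8·5 10·4 20·2 40·1  f→[1+2+4+5+8+10+20+40]=90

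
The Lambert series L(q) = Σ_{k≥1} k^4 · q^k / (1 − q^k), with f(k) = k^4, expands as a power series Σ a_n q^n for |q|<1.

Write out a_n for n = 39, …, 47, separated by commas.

n=39: 1·39 3·13 13·3 39·1  f→[1+81+28561+2313441]=2342084
n=40: 1·40 2·20 4·10 5·8 8·5 10·4 20·2 40·1  f→[1+16+256+625+4096+10000+160000+2560000]=2734994
[q^41] f(41)=2825761,f(1)=1 ⇒ 2825762
d|42:{1,2,3,6,7,14,21,42}  Σf=1+16+81+1296+2401+38416+194481+3111696=3348388
q^43  k|43↦f(k): 43:3418801 1:1  a_43=3418802
q^44  k|44↦f(k): 1:1 2:16 4:256 11:14641 22:234256 44:3748096  a_44=3997266
[q^45] f(45)=4100625,f(15)=50625,f(9)=6561,f(5)=625,f(3)=81,f(1)=1 ⇒ 4158518
q^46  k|46↦f(k): 46:4477456 23:279841 2:16 1:1  a_46=4757314
d|47:{1,47}  Σf=1+4879681=4879682

2342084, 2734994, 2825762, 3348388, 3418802, 3997266, 4158518, 4757314, 4879682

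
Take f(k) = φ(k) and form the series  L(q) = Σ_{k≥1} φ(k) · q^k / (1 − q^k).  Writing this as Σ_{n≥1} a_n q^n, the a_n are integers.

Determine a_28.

n=28: 28·1 14·2 7·4 4·7 2·14 1·28  φ→[12+6+6+2+1+1]=28

a_28 = 28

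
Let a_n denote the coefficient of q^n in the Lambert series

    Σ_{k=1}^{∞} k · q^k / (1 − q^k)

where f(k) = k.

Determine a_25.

q^25  k|25↦f(k): 25:25 5:5 1:1  a_25=31

a_25 = 31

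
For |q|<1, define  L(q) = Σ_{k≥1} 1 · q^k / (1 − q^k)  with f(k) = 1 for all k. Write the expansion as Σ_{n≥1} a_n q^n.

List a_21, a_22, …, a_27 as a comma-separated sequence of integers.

q^21  k|21↦f(k): 21:1 7:1 3:1 1:1  a_21=4
n=22: 1·22 2·11 11·2 22·1  f→[1+1+1+1]=4
d|23:{23,1}  Σf=1+1=2
q^24  k|24↦f(k): 1:1 2:1 3:1 4:1 6:1 8:1 12:1 24:1  a_24=8
d|25:{25,5,1}  Σf=1+1+1=3
n=26: 1·26 2·13 13·2 26·1  f→[1+1+1+1]=4
[q^27] f(27)=1,f(9)=1,f(3)=1,f(1)=1 ⇒ 4

4, 4, 2, 8, 3, 4, 4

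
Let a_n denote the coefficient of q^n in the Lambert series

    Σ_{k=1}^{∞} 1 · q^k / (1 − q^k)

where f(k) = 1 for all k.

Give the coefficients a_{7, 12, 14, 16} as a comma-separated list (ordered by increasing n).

d|7:{7,1}  Σf=1+1=2
[q^12] f(12)=1,f(6)=1,f(4)=1,f(3)=1,f(2)=1,f(1)=1 ⇒ 6
q^14  k|14↦f(k): 14:1 7:1 2:1 1:1  a_14=4
[q^16] f(16)=1,f(8)=1,f(4)=1,f(2)=1,f(1)=1 ⇒ 5

2, 6, 4, 5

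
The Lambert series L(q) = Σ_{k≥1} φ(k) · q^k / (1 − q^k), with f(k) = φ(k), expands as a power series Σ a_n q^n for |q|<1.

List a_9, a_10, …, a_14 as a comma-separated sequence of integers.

q^9  k|9↦φ(k): 1:1 3:2 9:6  a_9=9
d|10:{1,2,5,10}  Σφ=1+1+4+4=10
q^11  k|11↦φ(k): 1:1 11:10  a_11=11
d|12:{12,6,4,3,2,1}  Σφ=4+2+2+2+1+1=12
n=13: 1·13 13·1  φ→[1+12]=13
[q^14] φ(1)=1,φ(2)=1,φ(7)=6,φ(14)=6 ⇒ 14

9, 10, 11, 12, 13, 14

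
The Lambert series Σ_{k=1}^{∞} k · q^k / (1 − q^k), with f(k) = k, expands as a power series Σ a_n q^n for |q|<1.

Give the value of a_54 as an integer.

a_54 = 120

q^54  k|54↦f(k): 54:54 27:27 18:18 9:9 6:6 3:3 2:2 1:1  a_54=120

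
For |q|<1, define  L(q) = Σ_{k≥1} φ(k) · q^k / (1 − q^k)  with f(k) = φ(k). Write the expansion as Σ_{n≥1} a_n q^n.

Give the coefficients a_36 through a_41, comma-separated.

q^36  k|36↦φ(k): 1:1 2:1 3:2 4:2 6:2 9:6 12:4 18:6 36:12  a_36=36
[q^37] φ(37)=36,φ(1)=1 ⇒ 37
n=38: 38·1 19·2 2·19 1·38  φ→[18+18+1+1]=38
q^39  k|39↦φ(k): 1:1 3:2 13:12 39:24  a_39=39
[q^40] φ(40)=16,φ(20)=8,φ(10)=4,φ(8)=4,φ(5)=4,φ(4)=2,φ(2)=1,φ(1)=1 ⇒ 40
d|41:{41,1}  Σφ=40+1=41

36, 37, 38, 39, 40, 41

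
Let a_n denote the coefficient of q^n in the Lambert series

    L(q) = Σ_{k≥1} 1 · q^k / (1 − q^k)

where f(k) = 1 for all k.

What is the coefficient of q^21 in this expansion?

[q^21] f(21)=1,f(7)=1,f(3)=1,f(1)=1 ⇒ 4

a_21 = 4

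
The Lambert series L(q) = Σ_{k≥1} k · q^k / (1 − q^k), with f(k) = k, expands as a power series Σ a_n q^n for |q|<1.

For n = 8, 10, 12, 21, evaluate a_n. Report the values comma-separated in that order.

n=8: 1·8 2·4 4·2 8·1  f→[1+2+4+8]=15
[q^10] f(1)=1,f(2)=2,f(5)=5,f(10)=10 ⇒ 18
q^12  k|12↦f(k): 12:12 6:6 4:4 3:3 2:2 1:1  a_12=28
n=21: 1·21 3·7 7·3 21·1  f→[1+3+7+21]=32

15, 18, 28, 32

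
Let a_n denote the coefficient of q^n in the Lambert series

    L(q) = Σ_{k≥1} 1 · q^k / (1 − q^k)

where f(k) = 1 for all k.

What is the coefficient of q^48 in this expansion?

a_48 = 10

q^48  k|48↦f(k): 1:1 2:1 3:1 4:1 6:1 8:1 12:1 16:1 24:1 48:1  a_48=10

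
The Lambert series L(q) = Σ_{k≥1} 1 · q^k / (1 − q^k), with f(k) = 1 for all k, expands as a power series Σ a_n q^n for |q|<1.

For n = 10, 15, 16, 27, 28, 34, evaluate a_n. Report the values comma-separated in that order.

n=10: 10·1 5·2 2·5 1·10  f→[1+1+1+1]=4
q^15  k|15↦f(k): 1:1 3:1 5:1 15:1  a_15=4
d|16:{1,2,4,8,16}  Σf=1+1+1+1+1=5
[q^27] f(1)=1,f(3)=1,f(9)=1,f(27)=1 ⇒ 4
[q^28] f(28)=1,f(14)=1,f(7)=1,f(4)=1,f(2)=1,f(1)=1 ⇒ 6
n=34: 1·34 2·17 17·2 34·1  f→[1+1+1+1]=4

4, 4, 5, 4, 6, 4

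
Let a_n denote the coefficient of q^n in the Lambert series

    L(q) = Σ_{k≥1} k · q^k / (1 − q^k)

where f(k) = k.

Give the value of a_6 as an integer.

a_6 = 12

q^6  k|6↦f(k): 1:1 2:2 3:3 6:6  a_6=12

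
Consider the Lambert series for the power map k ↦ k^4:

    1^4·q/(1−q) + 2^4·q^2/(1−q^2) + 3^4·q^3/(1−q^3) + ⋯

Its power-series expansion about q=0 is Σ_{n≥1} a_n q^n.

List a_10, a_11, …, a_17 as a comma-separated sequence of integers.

[q^10] f(1)=1,f(2)=16,f(5)=625,f(10)=10000 ⇒ 10642
n=11: 1·11 11·1  f→[1+14641]=14642
[q^12] f(1)=1,f(2)=16,f(3)=81,f(4)=256,f(6)=1296,f(12)=20736 ⇒ 22386
n=13: 13·1 1·13  f→[28561+1]=28562
q^14  k|14↦f(k): 14:38416 7:2401 2:16 1:1  a_14=40834
d|15:{1,3,5,15}  Σf=1+81+625+50625=51332
q^16  k|16↦f(k): 16:65536 8:4096 4:256 2:16 1:1  a_16=69905
d|17:{17,1}  Σf=83521+1=83522

10642, 14642, 22386, 28562, 40834, 51332, 69905, 83522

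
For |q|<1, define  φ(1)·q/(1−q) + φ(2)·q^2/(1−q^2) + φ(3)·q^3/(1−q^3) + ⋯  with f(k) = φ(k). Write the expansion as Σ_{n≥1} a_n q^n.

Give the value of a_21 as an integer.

n=21: 1·21 3·7 7·3 21·1  φ→[1+2+6+12]=21

a_21 = 21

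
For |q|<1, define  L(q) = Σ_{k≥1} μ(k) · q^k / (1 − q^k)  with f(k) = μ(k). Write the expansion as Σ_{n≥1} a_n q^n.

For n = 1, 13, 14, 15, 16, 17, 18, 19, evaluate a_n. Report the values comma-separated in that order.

1, 0, 0, 0, 0, 0, 0, 0

[q^1] μ(1)=1 ⇒ 1
d|13:{13,1}  Σμ=(-1)+1=0
q^14  k|14↦μ(k): 1:1 2:-1 7:-1 14:1  a_14=0
[q^15] μ(1)=1,μ(3)=-1,μ(5)=-1,μ(15)=1 ⇒ 0
q^16  k|16↦μ(k): 16:0 8:0 4:0 2:-1 1:1  a_16=0
n=17: 17·1 1·17  μ→[(-1)+1]=0
n=18: 1·18 2·9 3·6 6·3 9·2 18·1  μ→[1+(-1)+(-1)+1+0+0]=0
d|19:{19,1}  Σμ=(-1)+1=0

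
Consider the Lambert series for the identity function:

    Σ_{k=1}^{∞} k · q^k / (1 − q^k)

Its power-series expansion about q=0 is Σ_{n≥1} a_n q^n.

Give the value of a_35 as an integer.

a_35 = 48

d|35:{35,7,5,1}  Σf=35+7+5+1=48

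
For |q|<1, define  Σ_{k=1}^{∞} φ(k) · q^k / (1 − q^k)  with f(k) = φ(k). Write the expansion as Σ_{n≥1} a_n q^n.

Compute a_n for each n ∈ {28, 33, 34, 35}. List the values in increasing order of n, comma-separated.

n=28: 28·1 14·2 7·4 4·7 2·14 1·28  φ→[12+6+6+2+1+1]=28
d|33:{33,11,3,1}  Σφ=20+10+2+1=33
n=34: 1·34 2·17 17·2 34·1  φ→[1+1+16+16]=34
[q^35] φ(35)=24,φ(7)=6,φ(5)=4,φ(1)=1 ⇒ 35

28, 33, 34, 35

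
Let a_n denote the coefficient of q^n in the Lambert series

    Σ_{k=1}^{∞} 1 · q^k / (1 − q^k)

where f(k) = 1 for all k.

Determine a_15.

q^15  k|15↦f(k): 1:1 3:1 5:1 15:1  a_15=4

a_15 = 4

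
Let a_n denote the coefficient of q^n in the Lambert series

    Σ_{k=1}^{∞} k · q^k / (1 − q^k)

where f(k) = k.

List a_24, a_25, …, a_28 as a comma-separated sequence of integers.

n=24: 24·1 12·2 8·3 6·4 4·6 3·8 2·12 1·24  f→[24+12+8+6+4+3+2+1]=60
q^25  k|25↦f(k): 25:25 5:5 1:1  a_25=31
[q^26] f(1)=1,f(2)=2,f(13)=13,f(26)=26 ⇒ 42
[q^27] f(27)=27,f(9)=9,f(3)=3,f(1)=1 ⇒ 40
d|28:{1,2,4,7,14,28}  Σf=1+2+4+7+14+28=56

60, 31, 42, 40, 56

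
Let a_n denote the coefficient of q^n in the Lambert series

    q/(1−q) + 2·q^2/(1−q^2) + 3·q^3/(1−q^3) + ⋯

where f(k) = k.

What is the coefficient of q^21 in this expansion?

q^21  k|21↦f(k): 1:1 3:3 7:7 21:21  a_21=32

a_21 = 32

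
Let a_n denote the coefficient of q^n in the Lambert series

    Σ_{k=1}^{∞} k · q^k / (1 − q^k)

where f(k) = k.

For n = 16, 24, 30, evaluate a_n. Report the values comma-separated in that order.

[q^16] f(16)=16,f(8)=8,f(4)=4,f(2)=2,f(1)=1 ⇒ 31
q^24  k|24↦f(k): 24:24 12:12 8:8 6:6 4:4 3:3 2:2 1:1  a_24=60
q^30  k|30↦f(k): 1:1 2:2 3:3 5:5 6:6 10:10 15:15 30:30  a_30=72

31, 60, 72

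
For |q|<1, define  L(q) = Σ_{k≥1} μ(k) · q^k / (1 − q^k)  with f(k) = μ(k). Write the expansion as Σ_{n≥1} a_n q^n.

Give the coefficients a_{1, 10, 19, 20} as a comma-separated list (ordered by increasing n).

n=1: 1·1  μ→[1]=1
n=10: 10·1 5·2 2·5 1·10  μ→[1+(-1)+(-1)+1]=0
q^19  k|19↦μ(k): 1:1 19:-1  a_19=0
n=20: 20·1 10·2 5·4 4·5 2·10 1·20  μ→[0+1+(-1)+0+(-1)+1]=0

1, 0, 0, 0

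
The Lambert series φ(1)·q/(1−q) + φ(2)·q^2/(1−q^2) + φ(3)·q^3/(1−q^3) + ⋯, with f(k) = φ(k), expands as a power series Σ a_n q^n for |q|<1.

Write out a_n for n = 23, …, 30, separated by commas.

d|23:{1,23}  Σφ=1+22=23
n=24: 1·24 2·12 3·8 4·6 6·4 8·3 12·2 24·1  φ→[1+1+2+2+2+4+4+8]=24
[q^25] φ(1)=1,φ(5)=4,φ(25)=20 ⇒ 25
q^26  k|26↦φ(k): 26:12 13:12 2:1 1:1  a_26=26
q^27  k|27↦φ(k): 27:18 9:6 3:2 1:1  a_27=27
d|28:{28,14,7,4,2,1}  Σφ=12+6+6+2+1+1=28
q^29  k|29↦φ(k): 29:28 1:1  a_29=29
d|30:{30,15,10,6,5,3,2,1}  Σφ=8+8+4+2+4+2+1+1=30

23, 24, 25, 26, 27, 28, 29, 30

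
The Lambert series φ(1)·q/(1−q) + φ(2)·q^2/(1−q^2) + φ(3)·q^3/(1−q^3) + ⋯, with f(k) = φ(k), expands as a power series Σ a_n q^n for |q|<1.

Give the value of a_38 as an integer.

[q^38] φ(38)=18,φ(19)=18,φ(2)=1,φ(1)=1 ⇒ 38

a_38 = 38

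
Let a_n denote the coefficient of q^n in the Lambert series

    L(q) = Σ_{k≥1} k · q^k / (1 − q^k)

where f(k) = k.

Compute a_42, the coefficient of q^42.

[q^42] f(42)=42,f(21)=21,f(14)=14,f(7)=7,f(6)=6,f(3)=3,f(2)=2,f(1)=1 ⇒ 96

a_42 = 96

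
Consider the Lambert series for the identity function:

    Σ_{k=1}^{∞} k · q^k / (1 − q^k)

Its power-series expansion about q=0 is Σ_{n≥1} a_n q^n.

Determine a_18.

q^18  k|18↦f(k): 1:1 2:2 3:3 6:6 9:9 18:18  a_18=39

a_18 = 39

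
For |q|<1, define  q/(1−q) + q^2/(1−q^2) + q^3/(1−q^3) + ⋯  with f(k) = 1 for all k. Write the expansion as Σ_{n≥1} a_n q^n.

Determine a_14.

d|14:{1,2,7,14}  Σf=1+1+1+1=4

a_14 = 4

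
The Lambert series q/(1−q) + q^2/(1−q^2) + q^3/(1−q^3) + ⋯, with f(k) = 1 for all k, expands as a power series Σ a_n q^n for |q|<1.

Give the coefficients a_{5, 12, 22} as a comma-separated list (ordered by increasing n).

2, 6, 4

n=5: 5·1 1·5  f→[1+1]=2
q^12  k|12↦f(k): 12:1 6:1 4:1 3:1 2:1 1:1  a_12=6
n=22: 1·22 2·11 11·2 22·1  f→[1+1+1+1]=4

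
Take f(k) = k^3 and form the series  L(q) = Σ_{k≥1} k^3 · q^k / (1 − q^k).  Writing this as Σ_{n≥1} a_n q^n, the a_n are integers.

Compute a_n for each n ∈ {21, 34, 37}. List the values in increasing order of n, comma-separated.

d|21:{1,3,7,21}  Σf=1+27+343+9261=9632
[q^34] f(34)=39304,f(17)=4913,f(2)=8,f(1)=1 ⇒ 44226
n=37: 37·1 1·37  f→[50653+1]=50654

9632, 44226, 50654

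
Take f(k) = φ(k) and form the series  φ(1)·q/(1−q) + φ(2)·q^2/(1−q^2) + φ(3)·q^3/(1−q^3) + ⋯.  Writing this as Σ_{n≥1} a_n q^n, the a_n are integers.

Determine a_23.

q^23  k|23↦φ(k): 1:1 23:22  a_23=23

a_23 = 23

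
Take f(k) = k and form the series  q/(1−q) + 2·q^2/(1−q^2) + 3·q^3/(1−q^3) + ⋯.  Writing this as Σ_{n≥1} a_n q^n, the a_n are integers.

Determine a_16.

a_16 = 31

d|16:{16,8,4,2,1}  Σf=16+8+4+2+1=31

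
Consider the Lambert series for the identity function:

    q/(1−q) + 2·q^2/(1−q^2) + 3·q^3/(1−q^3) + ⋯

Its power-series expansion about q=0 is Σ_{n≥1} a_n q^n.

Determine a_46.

d|46:{46,23,2,1}  Σf=46+23+2+1=72

a_46 = 72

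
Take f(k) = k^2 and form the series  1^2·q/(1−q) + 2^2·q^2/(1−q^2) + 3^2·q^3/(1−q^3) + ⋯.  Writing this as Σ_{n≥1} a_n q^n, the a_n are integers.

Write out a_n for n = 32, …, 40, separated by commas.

[q^32] f(32)=1024,f(16)=256,f(8)=64,f(4)=16,f(2)=4,f(1)=1 ⇒ 1365
q^33  k|33↦f(k): 1:1 3:9 11:121 33:1089  a_33=1220
d|34:{1,2,17,34}  Σf=1+4+289+1156=1450
[q^35] f(1)=1,f(5)=25,f(7)=49,f(35)=1225 ⇒ 1300
q^36  k|36↦f(k): 1:1 2:4 3:9 4:16 6:36 9:81 12:144 18:324 36:1296  a_36=1911
[q^37] f(1)=1,f(37)=1369 ⇒ 1370
n=38: 1·38 2·19 19·2 38·1  f→[1+4+361+1444]=1810
q^39  k|39↦f(k): 1:1 3:9 13:169 39:1521  a_39=1700
d|40:{40,20,10,8,5,4,2,1}  Σf=1600+400+100+64+25+16+4+1=2210

1365, 1220, 1450, 1300, 1911, 1370, 1810, 1700, 2210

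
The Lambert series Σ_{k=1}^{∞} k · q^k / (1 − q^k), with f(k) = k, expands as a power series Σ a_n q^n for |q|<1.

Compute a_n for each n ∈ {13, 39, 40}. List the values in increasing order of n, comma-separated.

n=13: 13·1 1·13  f→[13+1]=14
d|39:{39,13,3,1}  Σf=39+13+3+1=56
n=40: 40·1 20·2 10·4 8·5 5·8 4·10 2·20 1·40  f→[40+20+10+8+5+4+2+1]=90

14, 56, 90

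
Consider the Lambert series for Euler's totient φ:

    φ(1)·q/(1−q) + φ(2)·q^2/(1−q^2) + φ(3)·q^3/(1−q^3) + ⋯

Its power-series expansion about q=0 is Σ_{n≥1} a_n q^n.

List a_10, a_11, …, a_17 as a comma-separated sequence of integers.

n=10: 1·10 2·5 5·2 10·1  φ→[1+1+4+4]=10
n=11: 1·11 11·1  φ→[1+10]=11
q^12  k|12↦φ(k): 12:4 6:2 4:2 3:2 2:1 1:1  a_12=12
d|13:{1,13}  Σφ=1+12=13
n=14: 14·1 7·2 2·7 1·14  φ→[6+6+1+1]=14
q^15  k|15↦φ(k): 15:8 5:4 3:2 1:1  a_15=15
[q^16] φ(16)=8,φ(8)=4,φ(4)=2,φ(2)=1,φ(1)=1 ⇒ 16
[q^17] φ(17)=16,φ(1)=1 ⇒ 17

10, 11, 12, 13, 14, 15, 16, 17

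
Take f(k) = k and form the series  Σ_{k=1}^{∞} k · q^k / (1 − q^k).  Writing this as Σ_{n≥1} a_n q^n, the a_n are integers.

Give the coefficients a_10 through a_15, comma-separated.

18, 12, 28, 14, 24, 24

n=10: 1·10 2·5 5·2 10·1  f→[1+2+5+10]=18
n=11: 11·1 1·11  f→[11+1]=12
d|12:{1,2,3,4,6,12}  Σf=1+2+3+4+6+12=28
[q^13] f(1)=1,f(13)=13 ⇒ 14
[q^14] f(1)=1,f(2)=2,f(7)=7,f(14)=14 ⇒ 24
d|15:{1,3,5,15}  Σf=1+3+5+15=24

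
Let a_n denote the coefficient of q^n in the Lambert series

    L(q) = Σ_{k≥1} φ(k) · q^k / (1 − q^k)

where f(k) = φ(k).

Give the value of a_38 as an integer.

d|38:{1,2,19,38}  Σφ=1+1+18+18=38

a_38 = 38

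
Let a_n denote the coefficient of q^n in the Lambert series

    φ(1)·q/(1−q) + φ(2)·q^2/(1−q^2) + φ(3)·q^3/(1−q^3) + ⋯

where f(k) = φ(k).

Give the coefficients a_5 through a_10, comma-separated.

[q^5] φ(5)=4,φ(1)=1 ⇒ 5
d|6:{1,2,3,6}  Σφ=1+1+2+2=6
[q^7] φ(1)=1,φ(7)=6 ⇒ 7
n=8: 8·1 4·2 2·4 1·8  φ→[4+2+1+1]=8
q^9  k|9↦φ(k): 1:1 3:2 9:6  a_9=9
d|10:{1,2,5,10}  Σφ=1+1+4+4=10

5, 6, 7, 8, 9, 10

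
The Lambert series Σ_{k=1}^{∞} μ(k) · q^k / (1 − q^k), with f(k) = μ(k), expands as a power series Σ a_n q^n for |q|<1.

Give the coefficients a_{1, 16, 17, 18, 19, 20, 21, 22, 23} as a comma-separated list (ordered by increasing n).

1, 0, 0, 0, 0, 0, 0, 0, 0

[q^1] μ(1)=1 ⇒ 1
d|16:{1,2,4,8,16}  Σμ=1+(-1)+0+0+0=0
q^17  k|17↦μ(k): 17:-1 1:1  a_17=0
[q^18] μ(1)=1,μ(2)=-1,μ(3)=-1,μ(6)=1,μ(9)=0,μ(18)=0 ⇒ 0
n=19: 19·1 1·19  μ→[(-1)+1]=0
q^20  k|20↦μ(k): 1:1 2:-1 4:0 5:-1 10:1 20:0  a_20=0
[q^21] μ(21)=1,μ(7)=-1,μ(3)=-1,μ(1)=1 ⇒ 0
n=22: 22·1 11·2 2·11 1·22  μ→[1+(-1)+(-1)+1]=0
[q^23] μ(1)=1,μ(23)=-1 ⇒ 0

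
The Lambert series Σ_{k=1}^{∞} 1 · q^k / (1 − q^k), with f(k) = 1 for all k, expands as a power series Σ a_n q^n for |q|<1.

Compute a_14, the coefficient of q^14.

d|14:{1,2,7,14}  Σf=1+1+1+1=4

a_14 = 4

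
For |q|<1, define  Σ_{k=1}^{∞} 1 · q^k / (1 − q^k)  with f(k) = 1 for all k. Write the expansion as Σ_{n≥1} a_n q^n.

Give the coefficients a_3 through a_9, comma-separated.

q^3  k|3↦f(k): 1:1 3:1  a_3=2
n=4: 1·4 2·2 4·1  f→[1+1+1]=3
n=5: 1·5 5·1  f→[1+1]=2
n=6: 6·1 3·2 2·3 1·6  f→[1+1+1+1]=4
[q^7] f(1)=1,f(7)=1 ⇒ 2
n=8: 8·1 4·2 2·4 1·8  f→[1+1+1+1]=4
q^9  k|9↦f(k): 1:1 3:1 9:1  a_9=3

2, 3, 2, 4, 2, 4, 3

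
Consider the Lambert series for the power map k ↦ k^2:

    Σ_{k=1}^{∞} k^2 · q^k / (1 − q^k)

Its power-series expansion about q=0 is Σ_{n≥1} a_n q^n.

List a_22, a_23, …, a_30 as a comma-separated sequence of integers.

610, 530, 850, 651, 850, 820, 1050, 842, 1300

q^22  k|22↦f(k): 1:1 2:4 11:121 22:484  a_22=610
d|23:{1,23}  Σf=1+529=530
n=24: 24·1 12·2 8·3 6·4 4·6 3·8 2·12 1·24  f→[576+144+64+36+16+9+4+1]=850
d|25:{1,5,25}  Σf=1+25+625=651
[q^26] f(26)=676,f(13)=169,f(2)=4,f(1)=1 ⇒ 850
n=27: 27·1 9·3 3·9 1·27  f→[729+81+9+1]=820
[q^28] f(28)=784,f(14)=196,f(7)=49,f(4)=16,f(2)=4,f(1)=1 ⇒ 1050
q^29  k|29↦f(k): 1:1 29:841  a_29=842
q^30  k|30↦f(k): 30:900 15:225 10:100 6:36 5:25 3:9 2:4 1:1  a_30=1300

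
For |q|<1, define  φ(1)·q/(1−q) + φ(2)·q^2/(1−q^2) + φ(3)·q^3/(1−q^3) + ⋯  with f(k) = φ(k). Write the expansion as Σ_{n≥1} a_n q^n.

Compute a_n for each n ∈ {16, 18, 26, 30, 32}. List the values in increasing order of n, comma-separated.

d|16:{1,2,4,8,16}  Σφ=1+1+2+4+8=16
d|18:{18,9,6,3,2,1}  Σφ=6+6+2+2+1+1=18
n=26: 26·1 13·2 2·13 1·26  φ→[12+12+1+1]=26
n=30: 1·30 2·15 3·10 5·6 6·5 10·3 15·2 30·1  φ→[1+1+2+4+2+4+8+8]=30
d|32:{1,2,4,8,16,32}  Σφ=1+1+2+4+8+16=32

16, 18, 26, 30, 32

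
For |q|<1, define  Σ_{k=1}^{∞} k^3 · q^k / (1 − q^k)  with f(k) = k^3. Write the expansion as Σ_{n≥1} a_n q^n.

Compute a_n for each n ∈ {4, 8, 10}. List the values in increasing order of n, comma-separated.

73, 585, 1134

n=4: 4·1 2·2 1·4  f→[64+8+1]=73
n=8: 1·8 2·4 4·2 8·1  f→[1+8+64+512]=585
n=10: 1·10 2·5 5·2 10·1  f→[1+8+125+1000]=1134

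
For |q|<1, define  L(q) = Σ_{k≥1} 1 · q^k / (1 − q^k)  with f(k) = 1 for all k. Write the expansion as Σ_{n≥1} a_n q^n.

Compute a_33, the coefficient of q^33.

[q^33] f(1)=1,f(3)=1,f(11)=1,f(33)=1 ⇒ 4

a_33 = 4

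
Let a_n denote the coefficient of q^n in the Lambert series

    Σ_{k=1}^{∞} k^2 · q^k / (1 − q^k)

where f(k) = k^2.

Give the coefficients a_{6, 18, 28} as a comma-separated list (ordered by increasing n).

50, 455, 1050

n=6: 1·6 2·3 3·2 6·1  f→[1+4+9+36]=50
n=18: 18·1 9·2 6·3 3·6 2·9 1·18  f→[324+81+36+9+4+1]=455
q^28  k|28↦f(k): 28:784 14:196 7:49 4:16 2:4 1:1  a_28=1050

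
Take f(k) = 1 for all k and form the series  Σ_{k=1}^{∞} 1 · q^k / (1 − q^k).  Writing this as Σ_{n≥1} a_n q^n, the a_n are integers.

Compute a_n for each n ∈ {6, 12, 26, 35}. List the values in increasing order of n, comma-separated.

4, 6, 4, 4

d|6:{6,3,2,1}  Σf=1+1+1+1=4
d|12:{12,6,4,3,2,1}  Σf=1+1+1+1+1+1=6
q^26  k|26↦f(k): 26:1 13:1 2:1 1:1  a_26=4
d|35:{35,7,5,1}  Σf=1+1+1+1=4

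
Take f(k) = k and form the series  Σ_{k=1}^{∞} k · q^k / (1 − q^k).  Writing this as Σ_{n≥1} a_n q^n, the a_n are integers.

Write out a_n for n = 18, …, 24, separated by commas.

39, 20, 42, 32, 36, 24, 60

n=18: 18·1 9·2 6·3 3·6 2·9 1·18  f→[18+9+6+3+2+1]=39
n=19: 19·1 1·19  f→[19+1]=20
[q^20] f(20)=20,f(10)=10,f(5)=5,f(4)=4,f(2)=2,f(1)=1 ⇒ 42
n=21: 1·21 3·7 7·3 21·1  f→[1+3+7+21]=32
[q^22] f(22)=22,f(11)=11,f(2)=2,f(1)=1 ⇒ 36
q^23  k|23↦f(k): 23:23 1:1  a_23=24
d|24:{1,2,3,4,6,8,12,24}  Σf=1+2+3+4+6+8+12+24=60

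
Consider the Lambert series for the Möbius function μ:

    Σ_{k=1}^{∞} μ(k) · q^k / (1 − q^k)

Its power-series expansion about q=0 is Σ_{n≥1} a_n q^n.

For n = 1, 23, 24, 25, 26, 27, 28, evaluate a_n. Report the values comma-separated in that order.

1, 0, 0, 0, 0, 0, 0

d|1:{1}  Σμ=1=1
n=23: 1·23 23·1  μ→[1+(-1)]=0
[q^24] μ(1)=1,μ(2)=-1,μ(3)=-1,μ(4)=0,μ(6)=1,μ(8)=0,μ(12)=0,μ(24)=0 ⇒ 0
n=25: 1·25 5·5 25·1  μ→[1+(-1)+0]=0
n=26: 26·1 13·2 2·13 1·26  μ→[1+(-1)+(-1)+1]=0
[q^27] μ(27)=0,μ(9)=0,μ(3)=-1,μ(1)=1 ⇒ 0
d|28:{28,14,7,4,2,1}  Σμ=0+1+(-1)+0+(-1)+1=0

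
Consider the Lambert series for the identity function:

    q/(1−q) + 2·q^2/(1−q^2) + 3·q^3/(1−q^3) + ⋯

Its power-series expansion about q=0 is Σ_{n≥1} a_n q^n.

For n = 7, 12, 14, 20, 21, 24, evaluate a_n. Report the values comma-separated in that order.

d|7:{7,1}  Σf=7+1=8
q^12  k|12↦f(k): 1:1 2:2 3:3 4:4 6:6 12:12  a_12=28
[q^14] f(14)=14,f(7)=7,f(2)=2,f(1)=1 ⇒ 24
d|20:{20,10,5,4,2,1}  Σf=20+10+5+4+2+1=42
q^21  k|21↦f(k): 21:21 7:7 3:3 1:1  a_21=32
n=24: 24·1 12·2 8·3 6·4 4·6 3·8 2·12 1·24  f→[24+12+8+6+4+3+2+1]=60

8, 28, 24, 42, 32, 60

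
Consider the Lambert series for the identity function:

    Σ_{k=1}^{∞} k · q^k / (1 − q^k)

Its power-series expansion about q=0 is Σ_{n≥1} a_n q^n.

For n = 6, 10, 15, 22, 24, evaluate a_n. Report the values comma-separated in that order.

n=6: 1·6 2·3 3·2 6·1  f→[1+2+3+6]=12
n=10: 1·10 2·5 5·2 10·1  f→[1+2+5+10]=18
[q^15] f(1)=1,f(3)=3,f(5)=5,f(15)=15 ⇒ 24
q^22  k|22↦f(k): 22:22 11:11 2:2 1:1  a_22=36
[q^24] f(24)=24,f(12)=12,f(8)=8,f(6)=6,f(4)=4,f(3)=3,f(2)=2,f(1)=1 ⇒ 60

12, 18, 24, 36, 60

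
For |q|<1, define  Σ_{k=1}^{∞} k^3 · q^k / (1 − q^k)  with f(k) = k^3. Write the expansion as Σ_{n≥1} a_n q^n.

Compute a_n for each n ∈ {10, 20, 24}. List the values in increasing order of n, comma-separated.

1134, 9198, 16380

q^10  k|10↦f(k): 10:1000 5:125 2:8 1:1  a_10=1134
[q^20] f(1)=1,f(2)=8,f(4)=64,f(5)=125,f(10)=1000,f(20)=8000 ⇒ 9198
d|24:{24,12,8,6,4,3,2,1}  Σf=13824+1728+512+216+64+27+8+1=16380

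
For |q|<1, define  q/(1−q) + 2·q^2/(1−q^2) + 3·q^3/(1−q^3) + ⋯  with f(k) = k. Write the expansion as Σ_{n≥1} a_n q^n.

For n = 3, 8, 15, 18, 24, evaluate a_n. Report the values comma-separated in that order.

4, 15, 24, 39, 60

[q^3] f(1)=1,f(3)=3 ⇒ 4
[q^8] f(8)=8,f(4)=4,f(2)=2,f(1)=1 ⇒ 15
d|15:{1,3,5,15}  Σf=1+3+5+15=24
d|18:{18,9,6,3,2,1}  Σf=18+9+6+3+2+1=39
q^24  k|24↦f(k): 24:24 12:12 8:8 6:6 4:4 3:3 2:2 1:1  a_24=60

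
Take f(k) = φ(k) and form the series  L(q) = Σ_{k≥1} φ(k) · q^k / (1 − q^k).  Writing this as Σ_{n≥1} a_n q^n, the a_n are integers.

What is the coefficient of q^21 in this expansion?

[q^21] φ(1)=1,φ(3)=2,φ(7)=6,φ(21)=12 ⇒ 21

a_21 = 21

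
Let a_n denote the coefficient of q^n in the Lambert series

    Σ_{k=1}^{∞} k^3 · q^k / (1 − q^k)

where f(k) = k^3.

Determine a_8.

a_8 = 585

q^8  k|8↦f(k): 1:1 2:8 4:64 8:512  a_8=585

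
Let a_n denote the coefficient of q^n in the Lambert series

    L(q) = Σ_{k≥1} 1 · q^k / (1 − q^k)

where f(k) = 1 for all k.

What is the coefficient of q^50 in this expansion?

a_50 = 6

[q^50] f(50)=1,f(25)=1,f(10)=1,f(5)=1,f(2)=1,f(1)=1 ⇒ 6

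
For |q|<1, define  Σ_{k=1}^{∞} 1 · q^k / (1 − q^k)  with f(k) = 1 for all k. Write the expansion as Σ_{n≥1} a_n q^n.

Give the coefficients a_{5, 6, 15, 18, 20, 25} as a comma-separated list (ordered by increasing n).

2, 4, 4, 6, 6, 3

n=5: 1·5 5·1  f→[1+1]=2
d|6:{1,2,3,6}  Σf=1+1+1+1=4
d|15:{1,3,5,15}  Σf=1+1+1+1=4
[q^18] f(18)=1,f(9)=1,f(6)=1,f(3)=1,f(2)=1,f(1)=1 ⇒ 6
[q^20] f(1)=1,f(2)=1,f(4)=1,f(5)=1,f(10)=1,f(20)=1 ⇒ 6
q^25  k|25↦f(k): 25:1 5:1 1:1  a_25=3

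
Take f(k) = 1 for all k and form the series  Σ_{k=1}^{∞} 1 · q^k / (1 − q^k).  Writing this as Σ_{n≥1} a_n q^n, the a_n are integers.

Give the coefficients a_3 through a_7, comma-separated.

d|3:{1,3}  Σf=1+1=2
q^4  k|4↦f(k): 4:1 2:1 1:1  a_4=3
q^5  k|5↦f(k): 5:1 1:1  a_5=2
[q^6] f(6)=1,f(3)=1,f(2)=1,f(1)=1 ⇒ 4
n=7: 1·7 7·1  f→[1+1]=2

2, 3, 2, 4, 2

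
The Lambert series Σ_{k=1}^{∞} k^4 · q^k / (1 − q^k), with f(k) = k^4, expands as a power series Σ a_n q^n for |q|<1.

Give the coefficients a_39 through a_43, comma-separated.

2342084, 2734994, 2825762, 3348388, 3418802

n=39: 39·1 13·3 3·13 1·39  f→[2313441+28561+81+1]=2342084
d|40:{40,20,10,8,5,4,2,1}  Σf=2560000+160000+10000+4096+625+256+16+1=2734994
d|41:{41,1}  Σf=2825761+1=2825762
d|42:{42,21,14,7,6,3,2,1}  Σf=3111696+194481+38416+2401+1296+81+16+1=3348388
d|43:{1,43}  Σf=1+3418801=3418802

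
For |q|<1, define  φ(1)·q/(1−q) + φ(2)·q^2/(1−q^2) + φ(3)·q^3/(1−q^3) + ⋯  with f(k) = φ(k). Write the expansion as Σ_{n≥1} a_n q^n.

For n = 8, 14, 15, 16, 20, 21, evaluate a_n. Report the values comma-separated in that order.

d|8:{1,2,4,8}  Σφ=1+1+2+4=8
q^14  k|14↦φ(k): 14:6 7:6 2:1 1:1  a_14=14
q^15  k|15↦φ(k): 1:1 3:2 5:4 15:8  a_15=15
q^16  k|16↦φ(k): 1:1 2:1 4:2 8:4 16:8  a_16=16
n=20: 20·1 10·2 5·4 4·5 2·10 1·20  φ→[8+4+4+2+1+1]=20
q^21  k|21↦φ(k): 21:12 7:6 3:2 1:1  a_21=21

8, 14, 15, 16, 20, 21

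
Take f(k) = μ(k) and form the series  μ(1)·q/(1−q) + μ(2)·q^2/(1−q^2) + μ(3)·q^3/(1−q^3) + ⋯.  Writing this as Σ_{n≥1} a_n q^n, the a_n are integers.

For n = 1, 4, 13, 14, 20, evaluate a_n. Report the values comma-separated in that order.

n=1: 1·1  μ→[1]=1
q^4  k|4↦μ(k): 4:0 2:-1 1:1  a_4=0
q^13  k|13↦μ(k): 1:1 13:-1  a_13=0
n=14: 14·1 7·2 2·7 1·14  μ→[1+(-1)+(-1)+1]=0
n=20: 20·1 10·2 5·4 4·5 2·10 1·20  μ→[0+1+(-1)+0+(-1)+1]=0

1, 0, 0, 0, 0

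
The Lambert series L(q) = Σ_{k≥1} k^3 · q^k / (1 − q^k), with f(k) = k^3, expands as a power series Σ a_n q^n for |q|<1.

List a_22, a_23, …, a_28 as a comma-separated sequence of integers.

n=22: 1·22 2·11 11·2 22·1  f→[1+8+1331+10648]=11988
q^23  k|23↦f(k): 1:1 23:12167  a_23=12168
[q^24] f(1)=1,f(2)=8,f(3)=27,f(4)=64,f(6)=216,f(8)=512,f(12)=1728,f(24)=13824 ⇒ 16380
[q^25] f(25)=15625,f(5)=125,f(1)=1 ⇒ 15751
q^26  k|26↦f(k): 1:1 2:8 13:2197 26:17576  a_26=19782
q^27  k|27↦f(k): 1:1 3:27 9:729 27:19683  a_27=20440
d|28:{1,2,4,7,14,28}  Σf=1+8+64+343+2744+21952=25112

11988, 12168, 16380, 15751, 19782, 20440, 25112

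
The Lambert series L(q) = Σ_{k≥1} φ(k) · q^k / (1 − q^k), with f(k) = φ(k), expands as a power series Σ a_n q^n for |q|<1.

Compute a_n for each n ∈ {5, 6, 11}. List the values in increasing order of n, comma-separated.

n=5: 5·1 1·5  φ→[4+1]=5
n=6: 6·1 3·2 2·3 1·6  φ→[2+2+1+1]=6
n=11: 11·1 1·11  φ→[10+1]=11

5, 6, 11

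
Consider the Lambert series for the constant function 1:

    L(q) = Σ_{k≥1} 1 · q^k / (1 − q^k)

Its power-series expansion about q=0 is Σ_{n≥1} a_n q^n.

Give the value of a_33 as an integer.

[q^33] f(1)=1,f(3)=1,f(11)=1,f(33)=1 ⇒ 4

a_33 = 4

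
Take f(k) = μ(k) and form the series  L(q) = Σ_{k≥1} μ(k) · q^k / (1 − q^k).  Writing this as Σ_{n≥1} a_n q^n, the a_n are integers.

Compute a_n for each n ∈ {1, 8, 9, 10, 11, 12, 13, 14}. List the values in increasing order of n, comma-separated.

q^1  k|1↦μ(k): 1:1  a_1=1
d|8:{1,2,4,8}  Σμ=1+(-1)+0+0=0
n=9: 1·9 3·3 9·1  μ→[1+(-1)+0]=0
q^10  k|10↦μ(k): 10:1 5:-1 2:-1 1:1  a_10=0
q^11  k|11↦μ(k): 11:-1 1:1  a_11=0
[q^12] μ(12)=0,μ(6)=1,μ(4)=0,μ(3)=-1,μ(2)=-1,μ(1)=1 ⇒ 0
q^13  k|13↦μ(k): 1:1 13:-1  a_13=0
q^14  k|14↦μ(k): 14:1 7:-1 2:-1 1:1  a_14=0

1, 0, 0, 0, 0, 0, 0, 0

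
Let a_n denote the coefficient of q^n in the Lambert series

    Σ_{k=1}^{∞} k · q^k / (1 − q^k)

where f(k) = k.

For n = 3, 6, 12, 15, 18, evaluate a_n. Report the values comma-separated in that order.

[q^3] f(1)=1,f(3)=3 ⇒ 4
q^6  k|6↦f(k): 6:6 3:3 2:2 1:1  a_6=12
q^12  k|12↦f(k): 1:1 2:2 3:3 4:4 6:6 12:12  a_12=28
q^15  k|15↦f(k): 1:1 3:3 5:5 15:15  a_15=24
d|18:{1,2,3,6,9,18}  Σf=1+2+3+6+9+18=39

4, 12, 28, 24, 39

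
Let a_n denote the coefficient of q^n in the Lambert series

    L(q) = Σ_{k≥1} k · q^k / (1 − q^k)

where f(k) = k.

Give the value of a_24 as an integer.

a_24 = 60

d|24:{1,2,3,4,6,8,12,24}  Σf=1+2+3+4+6+8+12+24=60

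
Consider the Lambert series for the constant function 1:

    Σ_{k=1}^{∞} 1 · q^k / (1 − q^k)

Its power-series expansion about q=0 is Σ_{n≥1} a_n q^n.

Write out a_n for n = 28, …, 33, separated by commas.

[q^28] f(28)=1,f(14)=1,f(7)=1,f(4)=1,f(2)=1,f(1)=1 ⇒ 6
q^29  k|29↦f(k): 1:1 29:1  a_29=2
[q^30] f(1)=1,f(2)=1,f(3)=1,f(5)=1,f(6)=1,f(10)=1,f(15)=1,f(30)=1 ⇒ 8
n=31: 31·1 1·31  f→[1+1]=2
[q^32] f(1)=1,f(2)=1,f(4)=1,f(8)=1,f(16)=1,f(32)=1 ⇒ 6
n=33: 33·1 11·3 3·11 1·33  f→[1+1+1+1]=4

6, 2, 8, 2, 6, 4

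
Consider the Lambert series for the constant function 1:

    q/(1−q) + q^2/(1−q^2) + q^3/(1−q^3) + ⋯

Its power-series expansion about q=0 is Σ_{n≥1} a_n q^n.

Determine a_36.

d|36:{36,18,12,9,6,4,3,2,1}  Σf=1+1+1+1+1+1+1+1+1=9

a_36 = 9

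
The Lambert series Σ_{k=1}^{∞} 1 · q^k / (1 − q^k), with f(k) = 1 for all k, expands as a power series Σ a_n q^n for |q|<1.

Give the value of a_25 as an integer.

q^25  k|25↦f(k): 1:1 5:1 25:1  a_25=3

a_25 = 3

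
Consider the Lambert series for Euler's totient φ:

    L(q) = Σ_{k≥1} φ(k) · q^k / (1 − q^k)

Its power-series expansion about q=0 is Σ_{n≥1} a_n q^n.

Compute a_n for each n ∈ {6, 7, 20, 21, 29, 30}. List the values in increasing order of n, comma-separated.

[q^6] φ(1)=1,φ(2)=1,φ(3)=2,φ(6)=2 ⇒ 6
q^7  k|7↦φ(k): 7:6 1:1  a_7=7
d|20:{1,2,4,5,10,20}  Σφ=1+1+2+4+4+8=20
[q^21] φ(21)=12,φ(7)=6,φ(3)=2,φ(1)=1 ⇒ 21
q^29  k|29↦φ(k): 29:28 1:1  a_29=29
q^30  k|30↦φ(k): 30:8 15:8 10:4 6:2 5:4 3:2 2:1 1:1  a_30=30

6, 7, 20, 21, 29, 30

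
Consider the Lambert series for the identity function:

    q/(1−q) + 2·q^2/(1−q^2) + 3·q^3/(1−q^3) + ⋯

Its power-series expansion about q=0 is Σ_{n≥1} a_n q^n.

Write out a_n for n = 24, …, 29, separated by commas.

n=24: 24·1 12·2 8·3 6·4 4·6 3·8 2·12 1·24  f→[24+12+8+6+4+3+2+1]=60
q^25  k|25↦f(k): 25:25 5:5 1:1  a_25=31
d|26:{1,2,13,26}  Σf=1+2+13+26=42
d|27:{27,9,3,1}  Σf=27+9+3+1=40
n=28: 28·1 14·2 7·4 4·7 2·14 1·28  f→[28+14+7+4+2+1]=56
q^29  k|29↦f(k): 1:1 29:29  a_29=30

60, 31, 42, 40, 56, 30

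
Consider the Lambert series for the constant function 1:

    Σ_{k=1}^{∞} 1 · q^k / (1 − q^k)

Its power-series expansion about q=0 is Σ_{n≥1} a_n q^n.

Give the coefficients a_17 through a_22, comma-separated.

2, 6, 2, 6, 4, 4

n=17: 1·17 17·1  f→[1+1]=2
q^18  k|18↦f(k): 1:1 2:1 3:1 6:1 9:1 18:1  a_18=6
[q^19] f(19)=1,f(1)=1 ⇒ 2
q^20  k|20↦f(k): 20:1 10:1 5:1 4:1 2:1 1:1  a_20=6
[q^21] f(21)=1,f(7)=1,f(3)=1,f(1)=1 ⇒ 4
n=22: 22·1 11·2 2·11 1·22  f→[1+1+1+1]=4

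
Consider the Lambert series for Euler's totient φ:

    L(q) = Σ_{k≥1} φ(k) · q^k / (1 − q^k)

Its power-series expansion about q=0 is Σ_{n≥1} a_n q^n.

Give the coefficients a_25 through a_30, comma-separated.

n=25: 1·25 5·5 25·1  φ→[1+4+20]=25
d|26:{26,13,2,1}  Σφ=12+12+1+1=26
d|27:{27,9,3,1}  Σφ=18+6+2+1=27
d|28:{28,14,7,4,2,1}  Σφ=12+6+6+2+1+1=28
q^29  k|29↦φ(k): 29:28 1:1  a_29=29
[q^30] φ(30)=8,φ(15)=8,φ(10)=4,φ(6)=2,φ(5)=4,φ(3)=2,φ(2)=1,φ(1)=1 ⇒ 30

25, 26, 27, 28, 29, 30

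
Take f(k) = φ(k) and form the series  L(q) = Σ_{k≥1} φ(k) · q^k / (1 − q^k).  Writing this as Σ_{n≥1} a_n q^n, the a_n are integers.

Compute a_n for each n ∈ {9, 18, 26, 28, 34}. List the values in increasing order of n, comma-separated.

q^9  k|9↦φ(k): 9:6 3:2 1:1  a_9=9
q^18  k|18↦φ(k): 1:1 2:1 3:2 6:2 9:6 18:6  a_18=18
n=26: 26·1 13·2 2·13 1·26  φ→[12+12+1+1]=26
[q^28] φ(28)=12,φ(14)=6,φ(7)=6,φ(4)=2,φ(2)=1,φ(1)=1 ⇒ 28
[q^34] φ(1)=1,φ(2)=1,φ(17)=16,φ(34)=16 ⇒ 34

9, 18, 26, 28, 34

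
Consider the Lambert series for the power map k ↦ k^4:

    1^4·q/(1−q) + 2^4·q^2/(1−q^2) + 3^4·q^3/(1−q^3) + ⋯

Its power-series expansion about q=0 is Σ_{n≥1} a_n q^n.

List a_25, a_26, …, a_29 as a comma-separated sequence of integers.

d|25:{1,5,25}  Σf=1+625+390625=391251
n=26: 26·1 13·2 2·13 1·26  f→[456976+28561+16+1]=485554
[q^27] f(27)=531441,f(9)=6561,f(3)=81,f(1)=1 ⇒ 538084
[q^28] f(28)=614656,f(14)=38416,f(7)=2401,f(4)=256,f(2)=16,f(1)=1 ⇒ 655746
n=29: 29·1 1·29  f→[707281+1]=707282

391251, 485554, 538084, 655746, 707282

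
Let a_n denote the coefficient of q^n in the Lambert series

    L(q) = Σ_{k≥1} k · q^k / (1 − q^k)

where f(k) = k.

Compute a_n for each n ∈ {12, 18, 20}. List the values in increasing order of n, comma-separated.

d|12:{1,2,3,4,6,12}  Σf=1+2+3+4+6+12=28
[q^18] f(1)=1,f(2)=2,f(3)=3,f(6)=6,f(9)=9,f(18)=18 ⇒ 39
n=20: 1·20 2·10 4·5 5·4 10·2 20·1  f→[1+2+4+5+10+20]=42

28, 39, 42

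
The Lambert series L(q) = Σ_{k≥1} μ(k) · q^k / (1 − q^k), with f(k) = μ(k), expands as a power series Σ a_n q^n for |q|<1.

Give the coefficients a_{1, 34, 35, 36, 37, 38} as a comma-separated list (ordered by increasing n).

n=1: 1·1  μ→[1]=1
q^34  k|34↦μ(k): 1:1 2:-1 17:-1 34:1  a_34=0
d|35:{35,7,5,1}  Σμ=1+(-1)+(-1)+1=0
q^36  k|36↦μ(k): 36:0 18:0 12:0 9:0 6:1 4:0 3:-1 2:-1 1:1  a_36=0
d|37:{37,1}  Σμ=(-1)+1=0
q^38  k|38↦μ(k): 38:1 19:-1 2:-1 1:1  a_38=0

1, 0, 0, 0, 0, 0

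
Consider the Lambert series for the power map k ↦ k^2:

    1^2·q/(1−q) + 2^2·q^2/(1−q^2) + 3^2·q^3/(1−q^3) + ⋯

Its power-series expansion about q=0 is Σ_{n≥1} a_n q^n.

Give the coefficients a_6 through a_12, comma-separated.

n=6: 1·6 2·3 3·2 6·1  f→[1+4+9+36]=50
d|7:{1,7}  Σf=1+49=50
[q^8] f(1)=1,f(2)=4,f(4)=16,f(8)=64 ⇒ 85
[q^9] f(1)=1,f(3)=9,f(9)=81 ⇒ 91
[q^10] f(1)=1,f(2)=4,f(5)=25,f(10)=100 ⇒ 130
d|11:{11,1}  Σf=121+1=122
[q^12] f(1)=1,f(2)=4,f(3)=9,f(4)=16,f(6)=36,f(12)=144 ⇒ 210

50, 50, 85, 91, 130, 122, 210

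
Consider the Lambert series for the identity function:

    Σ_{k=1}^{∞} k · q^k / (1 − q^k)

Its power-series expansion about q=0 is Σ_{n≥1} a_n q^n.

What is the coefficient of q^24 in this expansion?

[q^24] f(24)=24,f(12)=12,f(8)=8,f(6)=6,f(4)=4,f(3)=3,f(2)=2,f(1)=1 ⇒ 60

a_24 = 60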